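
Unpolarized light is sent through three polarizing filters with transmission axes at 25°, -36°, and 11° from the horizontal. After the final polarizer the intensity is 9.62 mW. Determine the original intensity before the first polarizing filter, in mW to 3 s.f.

I₀ ≈ 176 mW

Unpolarized light through the first polarizer → I₁ = ½ I₀, now polarized at 25°.
I₂ = I₁ cos²(-36° − 25°) = 0.5 I₀ · cos²(61°) = 0.1175 I₀.
I₃ = I₂ cos²(11° + 36°) = 0.1175 I₀ · cos²(47°) = 0.05466 I₀.
So 9.62 mW = 0.05466 I₀, giving I₀ = 9.62/0.05466 = 176 mW.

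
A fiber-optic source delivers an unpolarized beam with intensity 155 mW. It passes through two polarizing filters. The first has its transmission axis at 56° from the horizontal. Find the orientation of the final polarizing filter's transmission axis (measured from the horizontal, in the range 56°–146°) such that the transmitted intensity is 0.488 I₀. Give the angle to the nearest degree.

Unpolarized light through the first polarizer → I₁ = ½ I₀, now polarized at 56°.
Need I₂/I₀ = 0.488, so cos²(θ − 56°) = 0.488 / 0.5 = 0.976.
θ − 56° = arccos(√0.976) = 8.9°, giving θ ≈ 56 + 8.9 = 64.9°.

θ ≈ 65°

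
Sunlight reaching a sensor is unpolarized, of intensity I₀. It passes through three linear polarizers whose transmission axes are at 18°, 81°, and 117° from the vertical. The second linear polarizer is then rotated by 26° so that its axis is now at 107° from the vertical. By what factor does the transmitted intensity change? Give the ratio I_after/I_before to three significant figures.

Before rotation:
Unpolarized light through the first polarizer → I₁ = ½ I₀, now polarized at 18°.
I₂ = I₁ cos²(81° − 18°) = 0.5 I₀ · cos²(63°) = 0.1031 I₀.
I₃ = I₂ cos²(117° − 81°) = 0.1031 I₀ · cos²(36°) = 0.06745 I₀.
After rotation:
Unpolarized light through the first polarizer → I₁ = ½ I₀, now polarized at 18°.
I₂ = I₁ cos²(107° − 18°) = 0.5 I₀ · cos²(89°) = 0.0001523 I₀.
I₃ = I₂ cos²(117° − 107°) = 0.0001523 I₀ · cos²(10°) = 0.0001477 I₀.
Ratio = 0.0001477 / 0.06745 = 0.00219.

I_new/I_old ≈ 0.00219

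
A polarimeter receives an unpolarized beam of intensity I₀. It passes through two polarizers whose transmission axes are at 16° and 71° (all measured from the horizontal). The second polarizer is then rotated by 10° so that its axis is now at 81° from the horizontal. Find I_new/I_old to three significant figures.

Before rotation:
Unpolarized light through the first polarizer → I₁ = ½ I₀, now polarized at 16°.
I₂ = I₁ cos²(71° − 16°) = 0.5 I₀ · cos²(55°) = 0.1645 I₀.
After rotation:
Unpolarized light through the first polarizer → I₁ = ½ I₀, now polarized at 16°.
I₂ = I₁ cos²(81° − 16°) = 0.5 I₀ · cos²(65°) = 0.0893 I₀.
Ratio = 0.0893 / 0.1645 = 0.5429.

I_new/I_old ≈ 0.543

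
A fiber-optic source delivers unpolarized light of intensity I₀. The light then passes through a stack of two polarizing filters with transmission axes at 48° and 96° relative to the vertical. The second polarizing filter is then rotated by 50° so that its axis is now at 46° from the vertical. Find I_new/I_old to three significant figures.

I_new/I_old ≈ 2.23

Before rotation:
Unpolarized light through the first polarizer → I₁ = ½ I₀, now polarized at 48°.
I₂ = I₁ cos²(96° − 48°) = 0.5 I₀ · cos²(48°) = 0.2239 I₀.
After rotation:
Unpolarized light through the first polarizer → I₁ = ½ I₀, now polarized at 48°.
I₂ = I₁ cos²(46° − 48°) = 0.5 I₀ · cos²(2°) = 0.4994 I₀.
Ratio = 0.4994 / 0.2239 = 2.231.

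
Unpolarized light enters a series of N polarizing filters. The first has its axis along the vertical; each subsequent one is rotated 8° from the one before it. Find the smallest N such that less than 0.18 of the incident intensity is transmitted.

First polarizer halves the unpolarized light: factor 1/2.
Each further stage multiplies by cos²(8°) = 0.9806.
After N polarizers: T = 0.5·0.9806^(N−1). Require T < 0.18 ⇒ N−1 > ln(0.18/0.5)/ln(0.9806) = 52.23, so N−1 ≥ 53 and N = 54.
Check: N=54 gives T = 0.1773 < 0.18; N=53 gives T = 0.1808.

N = 54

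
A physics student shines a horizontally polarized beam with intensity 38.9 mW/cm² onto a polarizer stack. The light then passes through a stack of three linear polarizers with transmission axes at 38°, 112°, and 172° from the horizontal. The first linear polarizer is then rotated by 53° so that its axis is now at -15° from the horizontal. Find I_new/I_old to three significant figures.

I_new/I_old ≈ 7.16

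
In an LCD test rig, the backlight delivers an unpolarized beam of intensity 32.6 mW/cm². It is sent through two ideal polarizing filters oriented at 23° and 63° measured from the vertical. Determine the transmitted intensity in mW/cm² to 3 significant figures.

I ≈ 9.57 mW/cm²

Unpolarized light through the first polarizer → I₁ = 32.6 mW/cm²/2 = 16.3 mW/cm², polarized at 23°.
I₂ = I₁ · cos²(40°) = 16.3 · 0.5868 = 9.565 mW/cm².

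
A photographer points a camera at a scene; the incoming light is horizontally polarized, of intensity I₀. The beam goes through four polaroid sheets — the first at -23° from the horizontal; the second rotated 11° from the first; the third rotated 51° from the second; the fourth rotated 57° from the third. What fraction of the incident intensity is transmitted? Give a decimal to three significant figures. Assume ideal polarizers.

≈ 0.0959 I₀

I₁ = I₀ cos²(-23° − 0°) = I₀ cos²(23°) = 0.8473 I₀.
I₂ = I₁ cos²(11°) = 0.8473 · 0.9636 I₀ = 0.8165 I₀.
I₃ = I₂ cos²(51°) = 0.8165 · 0.396 I₀ = 0.3234 I₀.
I₄ = I₃ cos²(57°) = 0.3234 · 0.2966 I₀ = 0.09592 I₀.
Transmitted fraction = 0.09592.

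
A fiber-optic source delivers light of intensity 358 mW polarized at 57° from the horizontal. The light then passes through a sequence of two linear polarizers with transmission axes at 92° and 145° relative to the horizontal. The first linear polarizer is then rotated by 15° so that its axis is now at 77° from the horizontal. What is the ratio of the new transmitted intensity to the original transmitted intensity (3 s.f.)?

I_new/I_old ≈ 0.510

Before rotation:
By Malus's law, I₁ = I₀ cos²(92° − 57°) = I₀ cos²(35°) = 0.671 I₀.
I₂ = I₁ cos²(145° − 92°) = 0.671 I₀ · cos²(53°) = 0.243 I₀.
After rotation:
I₁ = I₀ cos²(77° − 57°) = I₀ cos²(20°) = 0.883 I₀.
I₂ = I₁ cos²(145° − 77°) = 0.883 I₀ · cos²(68°) = 0.1239 I₀.
Ratio = 0.1239 / 0.243 = 0.5099.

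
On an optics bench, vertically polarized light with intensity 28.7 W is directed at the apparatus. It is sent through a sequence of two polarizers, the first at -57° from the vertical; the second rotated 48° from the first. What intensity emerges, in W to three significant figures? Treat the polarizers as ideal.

I ≈ 3.81 W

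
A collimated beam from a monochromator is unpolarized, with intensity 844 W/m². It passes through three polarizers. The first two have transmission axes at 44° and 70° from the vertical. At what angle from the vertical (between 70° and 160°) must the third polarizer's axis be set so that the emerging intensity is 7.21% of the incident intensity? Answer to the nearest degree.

Unpolarized light through the first polarizer → I₁ = ½ I₀, now polarized at 44°.
I₂ = I₁ cos²(70° − 44°) = 0.5 I₀ · cos²(26°) = 0.4039 I₀.
Need I₃/I₀ = 0.0721, so cos²(θ − 70°) = 0.0721 / 0.4039 = 0.1785.
θ − 70° = arccos(√0.1785) = 65.0°, giving θ ≈ 70 + 65.0 = 135.0°.

θ ≈ 135°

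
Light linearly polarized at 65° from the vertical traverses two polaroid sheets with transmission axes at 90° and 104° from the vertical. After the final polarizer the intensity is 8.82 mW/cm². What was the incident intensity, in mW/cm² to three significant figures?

I₀ ≈ 11.4 mW/cm²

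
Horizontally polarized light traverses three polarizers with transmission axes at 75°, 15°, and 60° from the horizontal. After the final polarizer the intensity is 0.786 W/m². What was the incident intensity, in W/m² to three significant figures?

I₁ = I₀ cos²(75° − 0°) = I₀ cos²(75°) = 0.06699 I₀.
I₂ = I₁ cos²(15° − 75°) = 0.06699 I₀ · cos²(60°) = 0.01675 I₀.
I₃ = I₂ cos²(60° − 15°) = 0.01675 I₀ · cos²(45°) = 0.008373 I₀.
So 0.786 W/m² = 0.008373 I₀, giving I₀ = 0.786/0.008373 = 93.87 W/m².

I₀ ≈ 93.9 W/m²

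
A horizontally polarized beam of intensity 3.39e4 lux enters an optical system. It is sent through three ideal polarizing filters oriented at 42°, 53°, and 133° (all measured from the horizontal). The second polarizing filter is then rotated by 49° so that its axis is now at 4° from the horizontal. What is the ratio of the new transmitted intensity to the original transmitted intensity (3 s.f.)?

I_new/I_old ≈ 8.46

Before rotation:
By Malus's law, I₁ = I₀ cos²(42° − 0°) = I₀ cos²(42°) = 0.5523 I₀.
I₂ = I₁ cos²(53° − 42°) = 0.5523 I₀ · cos²(11°) = 0.5322 I₀.
I₃ = I₂ cos²(133° − 53°) = 0.5322 I₀ · cos²(80°) = 0.01605 I₀.
After rotation:
I₁ = I₀ cos²(42° − 0°) = I₀ cos²(42°) = 0.5523 I₀.
I₂ = I₁ cos²(4° − 42°) = 0.5523 I₀ · cos²(38°) = 0.3429 I₀.
Angle between axes 2 and 3: 51°. I₃ = 0.3429 I₀ · cos²(51°) = 0.1358 I₀.
Ratio = 0.1358 / 0.01605 = 8.464.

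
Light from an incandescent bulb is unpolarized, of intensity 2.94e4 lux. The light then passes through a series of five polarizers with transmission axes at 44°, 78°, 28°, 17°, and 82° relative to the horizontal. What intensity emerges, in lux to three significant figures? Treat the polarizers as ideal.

Unpolarized light through the first polarizer → I₁ = 2.94e4 lux/2 = 1.47e+04 lux, polarized at 44°.
I₂ = I₁ · cos²(34°) = 1.47e+04 · 0.6873 = 1.01e+04 lux.
I₃ = I₂ · cos²(50°) = 1.01e+04 · 0.4132 = 4174 lux.
I₄ = I₃ · cos²(11°) = 4174 · 0.9636 = 4022 lux.
I₅ = I₄ · cos²(65°) = 4022 · 0.1786 = 718.4 lux.

I ≈ 718 lux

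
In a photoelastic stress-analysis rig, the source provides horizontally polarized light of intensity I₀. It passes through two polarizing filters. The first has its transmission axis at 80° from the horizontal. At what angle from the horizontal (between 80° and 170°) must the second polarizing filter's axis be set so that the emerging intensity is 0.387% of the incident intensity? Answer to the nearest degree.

θ ≈ 149°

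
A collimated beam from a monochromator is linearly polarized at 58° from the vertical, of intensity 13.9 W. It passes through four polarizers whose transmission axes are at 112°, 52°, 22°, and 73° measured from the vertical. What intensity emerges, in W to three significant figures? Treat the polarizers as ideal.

I₁ = 13.9 W · cos²(54°) = 4.802 W.
I₂ = I₁ · cos²(60°) = 4.802 · 0.25 = 1.201 W.
I₃ = I₂ · cos²(30°) = 1.201 · 0.75 = 0.9004 W.
I₄ = I₃ · cos²(51°) = 0.9004 · 0.396 = 0.3566 W.

I ≈ 0.357 W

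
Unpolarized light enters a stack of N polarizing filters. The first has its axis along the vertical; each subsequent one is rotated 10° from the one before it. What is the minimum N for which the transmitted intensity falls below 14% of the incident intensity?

First polarizer halves the unpolarized light: factor 1/2.
Each further stage multiplies by cos²(10°) = 0.9698.
After N polarizers: T = 0.5·0.9698^(N−1). Require T < 0.14 ⇒ N−1 > ln(0.14/0.5)/ln(0.9698) = 41.58, so N−1 ≥ 42 and N = 43.
Check: N=43 gives T = 0.1382 < 0.14; N=42 gives T = 0.1425.

N = 43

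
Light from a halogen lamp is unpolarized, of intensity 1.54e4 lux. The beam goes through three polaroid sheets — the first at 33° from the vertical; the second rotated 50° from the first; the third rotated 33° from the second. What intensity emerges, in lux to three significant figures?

I ≈ 2240 lux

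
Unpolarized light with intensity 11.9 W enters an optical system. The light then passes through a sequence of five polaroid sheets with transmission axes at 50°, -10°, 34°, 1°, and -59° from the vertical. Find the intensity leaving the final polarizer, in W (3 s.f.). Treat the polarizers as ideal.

Unpolarized light through the first polarizer → I₁ = 11.9 W/2 = 5.95 W, polarized at 50°.
I₂ = I₁ · cos²(60°) = 5.95 · 0.25 = 1.488 W.
I₃ = I₂ · cos²(44°) = 1.488 · 0.5174 = 0.7697 W.
I₄ = I₃ · cos²(33°) = 0.7697 · 0.7034 = 0.5414 W.
I₅ = I₄ · cos²(60°) = 0.5414 · 0.25 = 0.1353 W.

I ≈ 0.135 W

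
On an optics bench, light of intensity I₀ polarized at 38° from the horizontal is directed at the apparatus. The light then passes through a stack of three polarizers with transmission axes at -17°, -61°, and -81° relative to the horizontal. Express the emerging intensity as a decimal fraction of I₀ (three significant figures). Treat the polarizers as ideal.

By Malus's law, I₁ = I₀ cos²(-17° − 38°) = I₀ cos²(55°) = 0.329 I₀.
I₂ = I₁ cos²(-61° + 17°) = 0.329 I₀ · cos²(44°) = 0.1702 I₀.
I₃ = I₂ cos²(-81° + 61°) = 0.1702 I₀ · cos²(20°) = 0.1503 I₀.
Transmitted fraction = 0.1503.

≈ 0.150 I₀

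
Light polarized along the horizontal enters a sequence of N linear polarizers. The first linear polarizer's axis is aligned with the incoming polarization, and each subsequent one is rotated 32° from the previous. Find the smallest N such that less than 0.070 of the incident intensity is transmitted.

N = 10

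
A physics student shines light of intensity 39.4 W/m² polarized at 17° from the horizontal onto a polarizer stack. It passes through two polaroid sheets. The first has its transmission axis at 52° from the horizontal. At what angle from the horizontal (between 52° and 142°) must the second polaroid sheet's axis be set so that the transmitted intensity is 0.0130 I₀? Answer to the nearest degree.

By Malus's law, I₁ = I₀ cos²(52° − 17°) = I₀ cos²(35°) = 0.671 I₀.
Need I₂/I₀ = 0.013, so cos²(θ − 52°) = 0.013 / 0.671 = 0.01937.
θ − 52° = arccos(√0.01937) = 82.0°, giving θ ≈ 52 + 82.0 = 134.0°.

θ ≈ 134°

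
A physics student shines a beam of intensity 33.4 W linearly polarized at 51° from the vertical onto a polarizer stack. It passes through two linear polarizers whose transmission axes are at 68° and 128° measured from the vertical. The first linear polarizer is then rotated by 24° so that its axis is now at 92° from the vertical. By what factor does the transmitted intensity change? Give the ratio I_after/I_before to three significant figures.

I_new/I_old ≈ 1.63

Before rotation:
I₁ = I₀ cos²(68° − 51°) = I₀ cos²(17°) = 0.9145 I₀.
I₂ = I₁ cos²(128° − 68°) = 0.9145 I₀ · cos²(60°) = 0.2286 I₀.
After rotation:
I₁ = I₀ cos²(92° − 51°) = I₀ cos²(41°) = 0.5696 I₀.
I₂ = I₁ cos²(128° − 92°) = 0.5696 I₀ · cos²(36°) = 0.3728 I₀.
Ratio = 0.3728 / 0.2286 = 1.631.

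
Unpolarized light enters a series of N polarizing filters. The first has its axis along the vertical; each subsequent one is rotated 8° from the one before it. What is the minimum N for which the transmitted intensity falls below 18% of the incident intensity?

First polarizer halves the unpolarized light: factor 1/2.
Each further stage multiplies by cos²(8°) = 0.9806.
After N polarizers: T = 0.5·0.9806^(N−1). Require T < 0.18 ⇒ N−1 > ln(0.18/0.5)/ln(0.9806) = 52.23, so N−1 ≥ 53 and N = 54.
Check: N=54 gives T = 0.1773 < 0.18; N=53 gives T = 0.1808.

N = 54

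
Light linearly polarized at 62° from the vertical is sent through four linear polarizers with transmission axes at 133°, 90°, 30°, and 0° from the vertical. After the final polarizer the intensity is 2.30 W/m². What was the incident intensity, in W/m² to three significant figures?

I₁ = I₀ cos²(133° − 62°) = I₀ cos²(71°) = 0.106 I₀.
I₂ = I₁ cos²(90° − 133°) = 0.106 I₀ · cos²(43°) = 0.05669 I₀.
I₃ = I₂ cos²(30° − 90°) = 0.05669 I₀ · cos²(60°) = 0.01417 I₀.
I₄ = I₃ cos²(0° − 30°) = 0.01417 I₀ · cos²(30°) = 0.01063 I₀.
So 2.30 W/m² = 0.01063 I₀, giving I₀ = 2.30/0.01063 = 216.4 W/m².

I₀ ≈ 216 W/m²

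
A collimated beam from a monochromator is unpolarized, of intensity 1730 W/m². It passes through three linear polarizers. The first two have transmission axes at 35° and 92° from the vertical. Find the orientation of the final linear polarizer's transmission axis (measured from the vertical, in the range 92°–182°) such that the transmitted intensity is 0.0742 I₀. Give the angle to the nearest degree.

θ ≈ 137°

Unpolarized light through the first polarizer → I₁ = ½ I₀, now polarized at 35°.
I₂ = I₁ cos²(92° − 35°) = 0.5 I₀ · cos²(57°) = 0.1483 I₀.
Need I₃/I₀ = 0.0742, so cos²(θ − 92°) = 0.0742 / 0.1483 = 0.5003.
θ − 92° = arccos(√0.5003) = 45.0°, giving θ ≈ 92 + 45.0 = 137.0°.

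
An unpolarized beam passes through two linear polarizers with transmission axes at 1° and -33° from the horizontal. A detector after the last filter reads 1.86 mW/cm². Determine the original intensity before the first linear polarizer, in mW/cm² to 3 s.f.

Unpolarized light through the first polarizer → I₁ = ½ I₀, now polarized at 1°.
I₂ = I₁ cos²(-33° − 1°) = 0.5 I₀ · cos²(34°) = 0.3437 I₀.
So 1.86 mW/cm² = 0.3437 I₀, giving I₀ = 1.86/0.3437 = 5.412 mW/cm².

I₀ ≈ 5.41 mW/cm²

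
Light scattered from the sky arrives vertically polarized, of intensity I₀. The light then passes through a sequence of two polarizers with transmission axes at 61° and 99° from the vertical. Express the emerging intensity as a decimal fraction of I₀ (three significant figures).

≈ 0.146 I₀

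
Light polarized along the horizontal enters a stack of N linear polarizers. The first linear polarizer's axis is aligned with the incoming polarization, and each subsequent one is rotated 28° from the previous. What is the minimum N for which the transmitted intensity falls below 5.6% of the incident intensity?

N = 13

First polarizer is aligned with the polarization: full transmission.
Each further stage multiplies by cos²(28°) = 0.7796.
After N polarizers: T = 0.7796^(N−1). Require T < 0.056 ⇒ N−1 > ln(0.056)/ln(0.7796) = 11.58, so N−1 ≥ 12 and N = 13.
Check: N=13 gives T = 0.0504 < 0.056; N=12 gives T = 0.06465.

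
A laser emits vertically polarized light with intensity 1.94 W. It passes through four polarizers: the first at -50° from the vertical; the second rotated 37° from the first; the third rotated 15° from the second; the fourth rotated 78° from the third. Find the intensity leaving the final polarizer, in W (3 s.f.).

I ≈ 0.0206 W

I₁ = 1.94 W · cos²(50°) = 0.8016 W.
I₂ = I₁ · cos²(37°) = 0.8016 · 0.6378 = 0.5113 W.
I₃ = I₂ · cos²(15°) = 0.5113 · 0.933 = 0.477 W.
I₄ = I₃ · cos²(78°) = 0.477 · 0.04323 = 0.02062 W.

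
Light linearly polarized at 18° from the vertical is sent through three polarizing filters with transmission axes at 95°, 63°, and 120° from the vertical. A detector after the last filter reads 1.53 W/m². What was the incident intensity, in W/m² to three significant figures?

I₀ ≈ 142 W/m²

By Malus's law, I₁ = I₀ cos²(95° − 18°) = I₀ cos²(77°) = 0.0506 I₀.
I₂ = I₁ cos²(63° − 95°) = 0.0506 I₀ · cos²(32°) = 0.03639 I₀.
I₃ = I₂ cos²(120° − 63°) = 0.03639 I₀ · cos²(57°) = 0.0108 I₀.
So 1.53 W/m² = 0.0108 I₀, giving I₀ = 1.53/0.0108 = 141.7 W/m².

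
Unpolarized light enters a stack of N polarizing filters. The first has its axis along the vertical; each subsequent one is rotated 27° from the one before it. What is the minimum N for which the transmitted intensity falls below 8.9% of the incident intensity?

First polarizer halves the unpolarized light: factor 1/2.
Each further stage multiplies by cos²(27°) = 0.7939.
After N polarizers: T = 0.5·0.7939^(N−1). Require T < 0.089 ⇒ N−1 > ln(0.089/0.5)/ln(0.7939) = 7.48, so N−1 ≥ 8 and N = 9.
Check: N=9 gives T = 0.0789 < 0.089; N=8 gives T = 0.09938.

N = 9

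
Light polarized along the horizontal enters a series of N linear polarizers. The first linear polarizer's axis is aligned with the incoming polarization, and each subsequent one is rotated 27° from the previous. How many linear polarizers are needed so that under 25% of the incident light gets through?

N = 8

First polarizer is aligned with the polarization: full transmission.
Each further stage multiplies by cos²(27°) = 0.7939.
After N polarizers: T = 0.7939^(N−1). Require T < 0.25 ⇒ N−1 > ln(0.25)/ln(0.7939) = 6.01, so N−1 ≥ 7 and N = 8.
Check: N=8 gives T = 0.1988 < 0.25; N=7 gives T = 0.2504.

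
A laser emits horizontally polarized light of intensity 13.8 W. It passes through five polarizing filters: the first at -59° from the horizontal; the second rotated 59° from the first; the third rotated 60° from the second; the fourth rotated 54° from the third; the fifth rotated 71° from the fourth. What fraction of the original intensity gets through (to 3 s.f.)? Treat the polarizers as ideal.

I/I₀ ≈ 0.000644

By Malus's law, I₁ = 13.8 W · cos²(59°) = 3.661 W.
I₂ = I₁ · cos²(59°) = 3.661 · 0.2653 = 0.971 W.
I₃ = I₂ · cos²(60°) = 0.971 · 0.25 = 0.2428 W.
I₄ = I₃ · cos²(54°) = 0.2428 · 0.3455 = 0.08387 W.
I₅ = I₄ · cos²(71°) = 0.08387 · 0.106 = 0.00889 W.
Transmitted fraction = 0.0006442.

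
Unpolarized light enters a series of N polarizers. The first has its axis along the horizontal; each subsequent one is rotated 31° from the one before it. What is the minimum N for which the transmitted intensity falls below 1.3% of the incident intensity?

N = 13

First polarizer halves the unpolarized light: factor 1/2.
Each further stage multiplies by cos²(31°) = 0.7347.
After N polarizers: T = 0.5·0.7347^(N−1). Require T < 0.013 ⇒ N−1 > ln(0.013/0.5)/ln(0.7347) = 11.84, so N−1 ≥ 12 and N = 13.
Check: N=13 gives T = 0.01237 < 0.013; N=12 gives T = 0.01684.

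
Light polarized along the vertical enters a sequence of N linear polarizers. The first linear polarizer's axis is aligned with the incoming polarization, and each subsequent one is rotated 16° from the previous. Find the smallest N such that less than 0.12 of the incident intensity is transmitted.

First polarizer is aligned with the polarization: full transmission.
Each further stage multiplies by cos²(16°) = 0.924.
After N polarizers: T = 0.924^(N−1). Require T < 0.12 ⇒ N−1 > ln(0.12)/ln(0.924) = 26.83, so N−1 ≥ 27 and N = 28.
Check: N=28 gives T = 0.1184 < 0.12; N=27 gives T = 0.1282.

N = 28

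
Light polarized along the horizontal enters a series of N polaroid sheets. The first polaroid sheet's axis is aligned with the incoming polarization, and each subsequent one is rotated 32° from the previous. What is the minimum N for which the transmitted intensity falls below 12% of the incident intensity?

N = 8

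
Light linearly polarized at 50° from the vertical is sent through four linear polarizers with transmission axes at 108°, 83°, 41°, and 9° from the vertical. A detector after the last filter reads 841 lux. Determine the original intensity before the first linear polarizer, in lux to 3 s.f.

I₁ = I₀ cos²(108° − 50°) = I₀ cos²(58°) = 0.2808 I₀.
I₂ = I₁ cos²(83° − 108°) = 0.2808 I₀ · cos²(25°) = 0.2307 I₀.
I₃ = I₂ cos²(41° − 83°) = 0.2307 I₀ · cos²(42°) = 0.1274 I₀.
I₄ = I₃ cos²(9° − 41°) = 0.1274 I₀ · cos²(32°) = 0.09161 I₀.
So 841 lux = 0.09161 I₀, giving I₀ = 841/0.09161 = 9180 lux.

I₀ ≈ 9180 lux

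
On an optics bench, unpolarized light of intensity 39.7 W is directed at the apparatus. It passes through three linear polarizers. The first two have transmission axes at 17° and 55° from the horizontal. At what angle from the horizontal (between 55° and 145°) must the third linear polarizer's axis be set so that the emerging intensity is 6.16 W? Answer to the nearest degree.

θ ≈ 100°

Unpolarized light through the first polarizer → I₁ = ½ I₀, now polarized at 17°.
I₂ = I₁ cos²(55° − 17°) = 0.5 I₀ · cos²(38°) = 0.3105 I₀.
Target fraction: 6.16 / 39.7 W = 0.1552 of I₀.
Need I₃/I₀ = 0.1552, so cos²(θ − 55°) = 0.1552 / 0.3105 = 0.4998.
θ − 55° = arccos(√0.4998) = 45.0°, giving θ ≈ 55 + 45.0 = 100.0°.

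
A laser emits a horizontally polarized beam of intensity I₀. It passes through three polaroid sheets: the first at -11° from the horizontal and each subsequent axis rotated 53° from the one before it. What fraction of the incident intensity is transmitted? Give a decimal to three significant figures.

≈ 0.126 I₀

By Malus's law, I₁ = I₀ cos²(-11° − 0°) = I₀ cos²(11°) = 0.9636 I₀.
I₂ = I₁ cos²(53°) = 0.9636 · 0.3622 I₀ = 0.349 I₀.
I₃ = I₂ cos²(53°) = 0.349 · 0.3622 I₀ = 0.1264 I₀.
Transmitted fraction = 0.1264.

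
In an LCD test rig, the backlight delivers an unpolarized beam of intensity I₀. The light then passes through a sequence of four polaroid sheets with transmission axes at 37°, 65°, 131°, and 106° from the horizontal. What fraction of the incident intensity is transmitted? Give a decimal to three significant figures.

≈ 0.0530 I₀

Unpolarized light through the first polarizer → I₁ = ½ I₀, now polarized at 37°.
I₂ = I₁ cos²(65° − 37°) = 0.5 I₀ · cos²(28°) = 0.3898 I₀.
I₃ = I₂ cos²(131° − 65°) = 0.3898 I₀ · cos²(66°) = 0.06449 I₀.
I₄ = I₃ cos²(106° − 131°) = 0.06449 I₀ · cos²(25°) = 0.05297 I₀.
Transmitted fraction = 0.05297.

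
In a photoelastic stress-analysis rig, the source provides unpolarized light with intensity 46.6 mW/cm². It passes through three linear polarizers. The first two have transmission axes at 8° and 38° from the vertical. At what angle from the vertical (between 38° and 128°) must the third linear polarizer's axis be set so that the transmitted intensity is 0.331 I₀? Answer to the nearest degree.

θ ≈ 58°

Unpolarized light through the first polarizer → I₁ = ½ I₀, now polarized at 8°.
I₂ = I₁ cos²(38° − 8°) = 0.5 I₀ · cos²(30°) = 0.375 I₀.
Need I₃/I₀ = 0.331, so cos²(θ − 38°) = 0.331 / 0.375 = 0.8827.
θ − 38° = arccos(√0.8827) = 20.0°, giving θ ≈ 38 + 20.0 = 58.0°.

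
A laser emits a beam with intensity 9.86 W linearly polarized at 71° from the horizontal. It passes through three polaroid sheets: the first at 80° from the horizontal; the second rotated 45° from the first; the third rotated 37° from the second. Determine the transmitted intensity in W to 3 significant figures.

I₁ = 9.86 W · cos²(9°) = 9.619 W.
I₂ = I₁ · cos²(45°) = 9.619 · 0.5 = 4.809 W.
I₃ = I₂ · cos²(37°) = 4.809 · 0.6378 = 3.067 W.

I ≈ 3.07 W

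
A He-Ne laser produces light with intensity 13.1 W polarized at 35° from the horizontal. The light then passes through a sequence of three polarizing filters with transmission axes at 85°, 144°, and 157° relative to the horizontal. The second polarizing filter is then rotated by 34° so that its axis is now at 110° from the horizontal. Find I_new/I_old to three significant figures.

Before rotation:
I₁ = I₀ cos²(85° − 35°) = I₀ cos²(50°) = 0.4132 I₀.
I₂ = I₁ cos²(144° − 85°) = 0.4132 I₀ · cos²(59°) = 0.1096 I₀.
I₃ = I₂ cos²(157° − 144°) = 0.1096 I₀ · cos²(13°) = 0.1041 I₀.
After rotation:
I₁ = I₀ cos²(85° − 35°) = I₀ cos²(50°) = 0.4132 I₀.
I₂ = I₁ cos²(110° − 85°) = 0.4132 I₀ · cos²(25°) = 0.3394 I₀.
I₃ = I₂ cos²(157° − 110°) = 0.3394 I₀ · cos²(47°) = 0.1579 I₀.
Ratio = 0.1579 / 0.1041 = 1.517.

I_new/I_old ≈ 1.52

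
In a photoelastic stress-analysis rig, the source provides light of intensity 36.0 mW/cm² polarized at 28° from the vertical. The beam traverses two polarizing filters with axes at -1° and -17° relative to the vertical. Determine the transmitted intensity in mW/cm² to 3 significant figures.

I ≈ 25.4 mW/cm²

I₁ = 36.0 mW/cm² · cos²(29°) = 27.54 mW/cm².
I₂ = I₁ · cos²(16°) = 27.54 · 0.924 = 25.45 mW/cm².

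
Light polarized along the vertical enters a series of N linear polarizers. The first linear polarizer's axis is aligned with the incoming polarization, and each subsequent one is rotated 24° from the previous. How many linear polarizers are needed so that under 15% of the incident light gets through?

N = 12

First polarizer is aligned with the polarization: full transmission.
Each further stage multiplies by cos²(24°) = 0.8346.
After N polarizers: T = 0.8346^(N−1). Require T < 0.15 ⇒ N−1 > ln(0.15)/ln(0.8346) = 10.49, so N−1 ≥ 11 and N = 12.
Check: N=12 gives T = 0.1368 < 0.15; N=11 gives T = 0.1639.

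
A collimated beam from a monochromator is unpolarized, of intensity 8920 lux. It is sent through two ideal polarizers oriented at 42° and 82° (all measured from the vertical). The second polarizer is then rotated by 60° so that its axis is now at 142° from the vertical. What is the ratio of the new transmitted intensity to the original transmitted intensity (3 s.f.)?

I_new/I_old ≈ 0.0514

Before rotation:
Unpolarized light through the first polarizer → I₁ = ½ I₀, now polarized at 42°.
I₂ = I₁ cos²(82° − 42°) = 0.5 I₀ · cos²(40°) = 0.2934 I₀.
After rotation:
Unpolarized light through the first polarizer → I₁ = ½ I₀, now polarized at 42°.
Angle between axes 1 and 2: 80°. I₂ = 0.5 I₀ · cos²(80°) = 0.01508 I₀.
Ratio = 0.01508 / 0.2934 = 0.05138.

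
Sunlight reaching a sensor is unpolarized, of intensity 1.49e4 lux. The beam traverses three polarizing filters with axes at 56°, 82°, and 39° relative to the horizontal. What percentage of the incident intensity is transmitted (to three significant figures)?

≈ 21.6%

Unpolarized light through the first polarizer → I₁ = 1.49e4 lux/2 = 7450 lux, polarized at 56°.
I₂ = I₁ · cos²(26°) = 7450 · 0.8078 = 6018 lux.
I₃ = I₂ · cos²(43°) = 6018 · 0.5349 = 3219 lux.
That is 21.6% of the incident intensity.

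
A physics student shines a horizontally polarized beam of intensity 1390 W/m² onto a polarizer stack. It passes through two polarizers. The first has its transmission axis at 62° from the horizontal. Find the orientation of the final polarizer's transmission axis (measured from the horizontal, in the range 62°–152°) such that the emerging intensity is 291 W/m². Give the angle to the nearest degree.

I₁ = I₀ cos²(62° − 0°) = I₀ cos²(62°) = 0.2204 I₀.
Target fraction: 291 / 1390 W/m² = 0.2094 of I₀.
Need I₂/I₀ = 0.2094, so cos²(θ − 62°) = 0.2094 / 0.2204 = 0.9499.
θ − 62° = arccos(√0.9499) = 12.9°, giving θ ≈ 62 + 12.9 = 74.9°.

θ ≈ 75°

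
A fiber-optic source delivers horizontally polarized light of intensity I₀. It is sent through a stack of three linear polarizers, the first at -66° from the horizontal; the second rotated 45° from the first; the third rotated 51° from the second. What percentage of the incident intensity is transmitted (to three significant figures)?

I₁ = I₀ cos²(-66° − 0°) = I₀ cos²(66°) = 0.1654 I₀.
I₂ = I₁ cos²(45°) = 0.1654 · 0.5 I₀ = 0.08272 I₀.
I₃ = I₂ cos²(51°) = 0.08272 · 0.396 I₀ = 0.03276 I₀.
That is 3.276% of the incident intensity.

≈ 3.28%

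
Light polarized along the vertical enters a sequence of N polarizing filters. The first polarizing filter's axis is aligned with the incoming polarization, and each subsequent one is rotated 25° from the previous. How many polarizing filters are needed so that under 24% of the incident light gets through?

N = 9

First polarizer is aligned with the polarization: full transmission.
Each further stage multiplies by cos²(25°) = 0.8214.
After N polarizers: T = 0.8214^(N−1). Require T < 0.24 ⇒ N−1 > ln(0.24)/ln(0.8214) = 7.25, so N−1 ≥ 8 and N = 9.
Check: N=9 gives T = 0.2072 < 0.24; N=8 gives T = 0.2523.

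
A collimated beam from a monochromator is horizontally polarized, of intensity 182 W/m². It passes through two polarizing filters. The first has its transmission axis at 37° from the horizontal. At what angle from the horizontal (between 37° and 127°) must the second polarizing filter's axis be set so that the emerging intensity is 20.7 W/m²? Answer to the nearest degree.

θ ≈ 102°

I₁ = I₀ cos²(37° − 0°) = I₀ cos²(37°) = 0.6378 I₀.
Target fraction: 20.7 / 182 W/m² = 0.1137 of I₀.
Need I₂/I₀ = 0.1137, so cos²(θ − 37°) = 0.1137 / 0.6378 = 0.1783.
θ − 37° = arccos(√0.1783) = 65.0°, giving θ ≈ 37 + 65.0 = 102.0°.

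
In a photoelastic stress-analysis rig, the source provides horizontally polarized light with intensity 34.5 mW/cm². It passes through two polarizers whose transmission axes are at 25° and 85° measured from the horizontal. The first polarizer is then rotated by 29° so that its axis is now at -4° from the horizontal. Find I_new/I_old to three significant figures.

Before rotation:
I₁ = I₀ cos²(25° − 0°) = I₀ cos²(25°) = 0.8214 I₀.
I₂ = I₁ cos²(85° − 25°) = 0.8214 I₀ · cos²(60°) = 0.2053 I₀.
After rotation:
I₁ = I₀ cos²(-4° − 0°) = I₀ cos²(4°) = 0.9951 I₀.
I₂ = I₁ cos²(85° + 4°) = 0.9951 I₀ · cos²(89°) = 0.0003031 I₀.
Ratio = 0.0003031 / 0.2053 = 0.001476.

I_new/I_old ≈ 0.00148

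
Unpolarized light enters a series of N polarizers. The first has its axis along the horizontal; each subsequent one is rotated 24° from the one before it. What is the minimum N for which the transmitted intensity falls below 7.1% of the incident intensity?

N = 12

First polarizer halves the unpolarized light: factor 1/2.
Each further stage multiplies by cos²(24°) = 0.8346.
After N polarizers: T = 0.5·0.8346^(N−1). Require T < 0.071 ⇒ N−1 > ln(0.071/0.5)/ln(0.8346) = 10.79, so N−1 ≥ 11 and N = 12.
Check: N=12 gives T = 0.0684 < 0.071; N=11 gives T = 0.08195.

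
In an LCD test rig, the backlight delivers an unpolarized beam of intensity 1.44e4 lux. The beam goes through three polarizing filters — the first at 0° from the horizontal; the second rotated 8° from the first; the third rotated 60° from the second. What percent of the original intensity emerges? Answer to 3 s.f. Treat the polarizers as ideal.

Unpolarized light through the first polarizer → I₁ = 1.44e4 lux/2 = 7200 lux, polarized at 0°.
I₂ = I₁ · cos²(8°) = 7200 · 0.9806 = 7061 lux.
I₃ = I₂ · cos²(60°) = 7061 · 0.25 = 1765 lux.
That is 12.26% of the incident intensity.

≈ 12.3%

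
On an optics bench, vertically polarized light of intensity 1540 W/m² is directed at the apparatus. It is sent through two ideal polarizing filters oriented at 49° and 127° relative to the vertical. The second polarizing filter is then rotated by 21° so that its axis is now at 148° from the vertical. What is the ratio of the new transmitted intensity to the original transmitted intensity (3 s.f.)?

Before rotation:
I₁ = I₀ cos²(49° − 0°) = I₀ cos²(49°) = 0.4304 I₀.
I₂ = I₁ cos²(127° − 49°) = 0.4304 I₀ · cos²(78°) = 0.01861 I₀.
After rotation:
I₁ = I₀ cos²(49° − 0°) = I₀ cos²(49°) = 0.4304 I₀.
Angle between axes 1 and 2: 81°. I₂ = 0.4304 I₀ · cos²(81°) = 0.01053 I₀.
Ratio = 0.01053 / 0.01861 = 0.5661.

I_new/I_old ≈ 0.566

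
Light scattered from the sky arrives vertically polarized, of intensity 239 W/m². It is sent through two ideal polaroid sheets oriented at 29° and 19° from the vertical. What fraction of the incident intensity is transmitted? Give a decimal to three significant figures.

I/I₀ ≈ 0.742

I₁ = 239 W/m² · cos²(29°) = 182.8 W/m².
I₂ = I₁ · cos²(10°) = 182.8 · 0.9698 = 177.3 W/m².
Transmitted fraction = 0.7419.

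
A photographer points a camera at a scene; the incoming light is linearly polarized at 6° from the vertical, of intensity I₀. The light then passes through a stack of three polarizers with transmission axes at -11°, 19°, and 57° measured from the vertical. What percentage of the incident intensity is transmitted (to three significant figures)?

≈ 42.6%

I₁ = I₀ cos²(-11° − 6°) = I₀ cos²(17°) = 0.9145 I₀.
I₂ = I₁ cos²(19° + 11°) = 0.9145 I₀ · cos²(30°) = 0.6859 I₀.
I₃ = I₂ cos²(57° − 19°) = 0.6859 I₀ · cos²(38°) = 0.4259 I₀.
That is 42.59% of the incident intensity.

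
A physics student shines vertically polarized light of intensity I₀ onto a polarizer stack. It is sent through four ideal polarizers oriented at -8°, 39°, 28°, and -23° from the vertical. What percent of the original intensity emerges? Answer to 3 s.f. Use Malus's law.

By Malus's law, I₁ = I₀ cos²(-8° − 0°) = I₀ cos²(8°) = 0.9806 I₀.
I₂ = I₁ cos²(39° + 8°) = 0.9806 I₀ · cos²(47°) = 0.4561 I₀.
I₃ = I₂ cos²(28° − 39°) = 0.4561 I₀ · cos²(11°) = 0.4395 I₀.
I₄ = I₃ cos²(-23° − 28°) = 0.4395 I₀ · cos²(51°) = 0.1741 I₀.
That is 17.41% of the incident intensity.

≈ 17.4%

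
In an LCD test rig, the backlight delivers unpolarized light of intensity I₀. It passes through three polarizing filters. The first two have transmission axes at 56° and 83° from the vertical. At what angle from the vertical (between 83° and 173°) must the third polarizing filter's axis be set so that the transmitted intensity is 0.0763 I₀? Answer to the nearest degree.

θ ≈ 147°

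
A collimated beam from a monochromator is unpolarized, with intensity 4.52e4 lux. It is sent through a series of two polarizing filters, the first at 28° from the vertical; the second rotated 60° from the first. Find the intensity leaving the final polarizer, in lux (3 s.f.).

I ≈ 5650 lux

Unpolarized light through the first polarizer → I₁ = 4.52e4 lux/2 = 2.26e+04 lux, polarized at 28°.
I₂ = I₁ · cos²(60°) = 2.26e+04 · 0.25 = 5650 lux.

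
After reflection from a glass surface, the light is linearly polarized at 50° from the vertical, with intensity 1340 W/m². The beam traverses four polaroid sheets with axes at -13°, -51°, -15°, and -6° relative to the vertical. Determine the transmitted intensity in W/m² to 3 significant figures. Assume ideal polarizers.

I ≈ 110 W/m²

By Malus's law, I₁ = 1340 W/m² · cos²(63°) = 276.2 W/m².
I₂ = I₁ · cos²(38°) = 276.2 · 0.621 = 171.5 W/m².
I₃ = I₂ · cos²(36°) = 171.5 · 0.6545 = 112.2 W/m².
I₄ = I₃ · cos²(9°) = 112.2 · 0.9755 = 109.5 W/m².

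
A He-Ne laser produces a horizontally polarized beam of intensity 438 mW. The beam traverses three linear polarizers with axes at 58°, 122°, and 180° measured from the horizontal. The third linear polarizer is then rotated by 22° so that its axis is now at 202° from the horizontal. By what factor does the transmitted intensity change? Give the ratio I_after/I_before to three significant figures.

I_new/I_old ≈ 0.107

Before rotation:
By Malus's law, I₁ = I₀ cos²(58° − 0°) = I₀ cos²(58°) = 0.2808 I₀.
I₂ = I₁ cos²(122° − 58°) = 0.2808 I₀ · cos²(64°) = 0.05396 I₀.
I₃ = I₂ cos²(180° − 122°) = 0.05396 I₀ · cos²(58°) = 0.01515 I₀.
After rotation:
I₁ = I₀ cos²(58° − 0°) = I₀ cos²(58°) = 0.2808 I₀.
I₂ = I₁ cos²(122° − 58°) = 0.2808 I₀ · cos²(64°) = 0.05396 I₀.
I₃ = I₂ cos²(202° − 122°) = 0.05396 I₀ · cos²(80°) = 0.001627 I₀.
Ratio = 0.001627 / 0.01515 = 0.1074.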